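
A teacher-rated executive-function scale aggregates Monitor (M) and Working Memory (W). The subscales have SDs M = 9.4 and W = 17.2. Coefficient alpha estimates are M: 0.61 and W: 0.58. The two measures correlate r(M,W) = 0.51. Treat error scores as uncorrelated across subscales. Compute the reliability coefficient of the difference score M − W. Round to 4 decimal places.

Var(M−W) = 9.4² + 17.2² − 2·9.4·17.2·0.51 = 384.2 − 164.914 = 219.286.
Under uncorrelated errors the observed covariances equal the true-score covariances, so only the own-variance terms attenuate.
True-score variance = [9.4²·0.61 + 17.2²·0.58] − 164.914 = 225.487 − 164.914 = 60.5732.
Reliability = 60.5732 / 219.286 = 0.2762.

0.2762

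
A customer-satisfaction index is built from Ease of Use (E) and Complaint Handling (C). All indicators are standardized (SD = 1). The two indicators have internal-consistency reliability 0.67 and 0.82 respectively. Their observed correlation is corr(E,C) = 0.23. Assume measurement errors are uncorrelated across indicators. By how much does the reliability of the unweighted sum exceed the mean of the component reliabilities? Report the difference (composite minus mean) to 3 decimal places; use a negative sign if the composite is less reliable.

0.048

Var(sum) = 2 + 0.46 = 2.46; true-score variance = 1.49 + 0.46 = 1.95; composite reliability = 0.7927.
Mean component reliability = 0.7450.
Difference = 0.7927 − 0.7450 = 0.048.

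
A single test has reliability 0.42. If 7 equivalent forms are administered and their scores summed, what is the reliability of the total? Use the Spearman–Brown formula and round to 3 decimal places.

ρ_k = kρ / (1 + (k−1)ρ) = 7·0.42 / (1 + 6·0.42) = 2.940 / 3.520 = 0.835.

0.835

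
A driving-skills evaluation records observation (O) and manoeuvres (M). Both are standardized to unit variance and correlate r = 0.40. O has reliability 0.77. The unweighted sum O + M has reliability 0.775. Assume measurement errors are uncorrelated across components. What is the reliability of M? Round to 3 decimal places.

Var(O+M) = 2 + 2·0.40 = 2.800.
True-score variance = ρ_O + ρ_M + 2·0.40, so 0.775 = (0.77 + ρ_M + 0.80) / 2.800.
ρ_M = 0.775·2.800 − 0.77 − 0.80 = 0.600.

0.600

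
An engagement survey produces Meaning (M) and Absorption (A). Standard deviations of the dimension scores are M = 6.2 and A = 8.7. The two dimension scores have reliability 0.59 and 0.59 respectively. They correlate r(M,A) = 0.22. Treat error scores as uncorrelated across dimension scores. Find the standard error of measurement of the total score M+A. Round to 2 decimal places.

6.84

Var(total) = 114.13 + 23.7336 = 137.864.
True-score variance = 67.3367 + 23.7336 = 91.0703, so reliability = 0.6606.
Error variance = 137.864 − 91.0703 = 46.7933; SEM = √46.7933 = 6.84.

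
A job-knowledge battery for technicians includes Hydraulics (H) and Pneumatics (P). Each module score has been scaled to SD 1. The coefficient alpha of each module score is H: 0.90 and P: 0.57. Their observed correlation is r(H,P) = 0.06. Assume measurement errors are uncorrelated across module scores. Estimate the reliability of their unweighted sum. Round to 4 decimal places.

0.7500

Var(H+P) = 2 + 2·[0.06] = 2 + 0.12 = 2.12.
Under uncorrelated errors the observed covariances equal the true-score covariances, so only the own-variance terms attenuate.
True-score variance = [0.90 + 0.57] + 0.12 = 1.47 + 0.12 = 1.59.
Reliability = 1.59 / 2.12 = 0.7500.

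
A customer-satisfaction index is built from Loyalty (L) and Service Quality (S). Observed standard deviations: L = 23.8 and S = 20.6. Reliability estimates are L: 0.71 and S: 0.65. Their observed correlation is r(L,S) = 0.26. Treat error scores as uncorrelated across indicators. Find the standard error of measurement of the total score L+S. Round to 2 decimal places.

Var(total) = 990.8 + 254.946 = 1245.75.
True-score variance = 678.006 + 254.946 = 932.952, so reliability = 0.7489.
Error variance = 1245.75 − 932.952 = 312.794; SEM = √312.794 = 17.69.

17.69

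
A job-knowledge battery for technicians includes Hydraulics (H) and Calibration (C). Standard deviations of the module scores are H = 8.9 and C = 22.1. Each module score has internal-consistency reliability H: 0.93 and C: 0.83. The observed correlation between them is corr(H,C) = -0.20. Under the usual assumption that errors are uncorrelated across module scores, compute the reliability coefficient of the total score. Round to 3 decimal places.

0.819

Var(H+C) = 8.9² + 22.1² + 2·[8.9·22.1·(-0.20)] = 567.62 − 78.676 = 488.944.
With uncorrelated errors the cross-covariances are all true-score covariance, so they carry over unchanged; only the diagonal terms shrink to ρᵢσᵢ².
True-score variance = [8.9²·0.93 + 22.1²·0.83] − 78.676 = 479.046 − 78.676 = 400.37.
Reliability = 400.37 / 488.944 = 0.819.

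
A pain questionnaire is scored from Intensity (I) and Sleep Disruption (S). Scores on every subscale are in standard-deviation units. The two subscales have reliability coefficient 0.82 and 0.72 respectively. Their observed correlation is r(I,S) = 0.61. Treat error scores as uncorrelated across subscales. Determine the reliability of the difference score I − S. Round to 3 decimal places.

0.410

Var(I−S) = 1 + 1 − 2·0.61 = 2 − 1.22 = 0.78.
Under uncorrelated errors the observed covariances equal the true-score covariances, so only the own-variance terms attenuate.
True-score variance = [0.82 + 0.72] − 1.22 = 1.54 − 1.22 = 0.32.
Reliability = 0.32 / 0.78 = 0.410.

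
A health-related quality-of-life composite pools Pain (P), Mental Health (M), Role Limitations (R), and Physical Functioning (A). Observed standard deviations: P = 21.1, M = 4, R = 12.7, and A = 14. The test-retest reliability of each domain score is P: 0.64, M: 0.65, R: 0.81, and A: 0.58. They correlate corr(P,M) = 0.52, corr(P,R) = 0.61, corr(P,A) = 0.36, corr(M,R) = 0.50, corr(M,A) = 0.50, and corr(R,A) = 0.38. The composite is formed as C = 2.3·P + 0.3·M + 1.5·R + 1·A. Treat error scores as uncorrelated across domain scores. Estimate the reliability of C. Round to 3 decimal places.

0.793

Var(C) = 2.3²·21.1² + 0.3²·4² + 1.5²·12.7² + 14² + 2·[0.69·21.1·4·0.52 + 3.45·21.1·12.7·0.61 + 2.3·21.1·14·0.36 + 0.45·4·12.7·0.50 + 0.3·4·14·0.50 + 1.5·12.7·14·0.38] = 2915.5 + 1919.99 = 4835.49.
Because errors are independent across components, Cov(Tᵢ,Tⱼ) = Cov(Xᵢ,Xⱼ); the off-diagonal part of the true-score variance is the same as above.
True-score variance = [2.3²·21.1²·0.64 + 0.3²·4²·0.65 + 1.5²·12.7²·0.81 + 14²·0.58] + 1919.99 = 1915.87 + 1919.99 = 3835.86.
Reliability = 3835.86 / 4835.49 = 0.793.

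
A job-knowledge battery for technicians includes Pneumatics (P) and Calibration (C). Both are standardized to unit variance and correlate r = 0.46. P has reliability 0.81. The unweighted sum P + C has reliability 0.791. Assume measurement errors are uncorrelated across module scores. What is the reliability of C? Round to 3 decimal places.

Var(P+C) = 2 + 2·0.46 = 2.920.
True-score variance = ρ_P + ρ_C + 2·0.46, so 0.791 = (0.81 + ρ_C + 0.92) / 2.920.
ρ_C = 0.791·2.920 − 0.81 − 0.92 = 0.580.

0.580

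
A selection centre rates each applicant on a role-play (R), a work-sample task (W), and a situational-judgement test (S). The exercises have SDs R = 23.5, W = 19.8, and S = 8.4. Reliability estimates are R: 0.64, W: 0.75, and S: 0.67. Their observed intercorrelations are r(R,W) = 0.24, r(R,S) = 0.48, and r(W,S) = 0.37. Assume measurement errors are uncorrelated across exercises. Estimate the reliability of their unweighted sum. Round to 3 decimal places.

0.794

Var(R+W+S) = 23.5² + 19.8² + 8.4² + 2·[23.5·19.8·0.24 + 23.5·8.4·0.48 + 19.8·8.4·0.37] = 1014.85 + 535.925 = 1550.77.
With uncorrelated errors the cross-covariances are all true-score covariance, so they carry over unchanged; only the diagonal terms shrink to ρᵢσᵢ².
True-score variance = [23.5²·0.64 + 19.8²·0.75 + 8.4²·0.67] + 535.925 = 694.745 + 535.925 = 1230.67.
Reliability = 1230.67 / 1550.77 = 0.794.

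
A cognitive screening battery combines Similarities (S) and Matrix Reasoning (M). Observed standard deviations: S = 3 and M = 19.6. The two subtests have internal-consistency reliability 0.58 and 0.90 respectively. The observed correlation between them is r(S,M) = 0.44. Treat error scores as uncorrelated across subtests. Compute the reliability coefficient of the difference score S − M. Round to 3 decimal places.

Var(S−M) = 3² + 19.6² − 2·3·19.6·0.44 = 393.16 − 51.744 = 341.416.
Under uncorrelated errors the observed covariances equal the true-score covariances, so only the own-variance terms attenuate.
True-score variance = [3²·0.58 + 19.6²·0.90] − 51.744 = 350.964 − 51.744 = 299.22.
Reliability = 299.22 / 341.416 = 0.876.

0.876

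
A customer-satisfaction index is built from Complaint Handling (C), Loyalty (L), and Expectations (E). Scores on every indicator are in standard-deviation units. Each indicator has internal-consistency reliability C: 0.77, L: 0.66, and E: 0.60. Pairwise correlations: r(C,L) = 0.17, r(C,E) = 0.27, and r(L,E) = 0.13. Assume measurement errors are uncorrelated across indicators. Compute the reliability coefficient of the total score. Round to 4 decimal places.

Var(C+L+E) = 3 + 2·[0.17 + 0.27 + 0.13] = 3 + 1.14 = 4.14.
With uncorrelated errors the cross-covariances are all true-score covariance, so they carry over unchanged; only the diagonal terms shrink to ρᵢσᵢ².
True-score variance = [0.77 + 0.66 + 0.60] + 1.14 = 2.03 + 1.14 = 3.17.
Reliability = 3.17 / 4.14 = 0.7657.

0.7657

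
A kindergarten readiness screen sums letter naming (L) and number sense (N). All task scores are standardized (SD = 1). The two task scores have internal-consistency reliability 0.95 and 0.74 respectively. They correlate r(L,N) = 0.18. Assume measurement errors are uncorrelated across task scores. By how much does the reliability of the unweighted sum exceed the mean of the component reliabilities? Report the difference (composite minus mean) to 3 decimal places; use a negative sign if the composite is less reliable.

Var(sum) = 2 + 0.36 = 2.36; true-score variance = 1.69 + 0.36 = 2.05; composite reliability = 0.8686.
Mean component reliability = 0.8450.
Difference = 0.8686 − 0.8450 = 0.024.

0.024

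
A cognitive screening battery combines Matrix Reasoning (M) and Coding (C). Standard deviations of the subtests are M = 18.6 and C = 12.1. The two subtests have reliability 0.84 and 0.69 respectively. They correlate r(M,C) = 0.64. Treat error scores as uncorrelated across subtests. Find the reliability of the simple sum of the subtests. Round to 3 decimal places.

0.871

Var(M+C) = 18.6² + 12.1² + 2·[18.6·12.1·0.64] = 492.37 + 288.077 = 780.447.
Because errors are independent across components, Cov(Tᵢ,Tⱼ) = Cov(Xᵢ,Xⱼ); the off-diagonal part of the true-score variance is the same as above.
True-score variance = [18.6²·0.84 + 12.1²·0.69] + 288.077 = 391.629 + 288.077 = 679.706.
Reliability = 679.706 / 780.447 = 0.871.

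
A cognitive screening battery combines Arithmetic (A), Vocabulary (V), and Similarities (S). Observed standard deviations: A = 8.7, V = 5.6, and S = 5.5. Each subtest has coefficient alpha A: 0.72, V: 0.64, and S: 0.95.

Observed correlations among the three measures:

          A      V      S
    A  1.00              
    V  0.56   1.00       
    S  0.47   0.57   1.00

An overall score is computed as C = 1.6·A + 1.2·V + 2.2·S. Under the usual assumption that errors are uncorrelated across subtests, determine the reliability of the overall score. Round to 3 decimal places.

Var(C) = 1.6²·8.7² + 1.2²·5.6² + 2.2²·5.5² + 2·[1.92·8.7·5.6·0.56 + 3.52·8.7·5.5·0.47 + 2.64·5.6·5.5·0.57] = 385.335 + 355.789 = 741.124.
With uncorrelated errors the cross-covariances are all true-score covariance, so they carry over unchanged; only the diagonal terms shrink to ρᵢσᵢ².
True-score variance = [1.6²·8.7²·0.72 + 1.2²·5.6²·0.64 + 2.2²·5.5²·0.95] + 355.789 = 307.503 + 355.789 = 663.292.
Reliability = 663.292 / 741.124 = 0.895.

0.895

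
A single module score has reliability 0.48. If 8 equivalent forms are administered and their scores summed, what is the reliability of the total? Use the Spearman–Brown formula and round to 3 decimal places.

ρ_k = kρ / (1 + (k−1)ρ) = 8·0.48 / (1 + 7·0.48) = 3.840 / 4.360 = 0.881.

0.881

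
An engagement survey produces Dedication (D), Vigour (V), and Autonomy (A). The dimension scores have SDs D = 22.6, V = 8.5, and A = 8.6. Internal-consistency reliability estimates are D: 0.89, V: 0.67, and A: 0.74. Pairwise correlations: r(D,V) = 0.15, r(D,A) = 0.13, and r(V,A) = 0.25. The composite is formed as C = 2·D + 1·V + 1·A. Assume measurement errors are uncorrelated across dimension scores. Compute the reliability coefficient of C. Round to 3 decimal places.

0.890

Var(C) = 2²·22.6² + 8.5² + 8.6² + 2·[2·22.6·8.5·0.15 + 2·22.6·8.6·0.13 + 8.5·8.6·0.25] = 2189.25 + 252.877 = 2442.13.
Because errors are independent across components, Cov(Tᵢ,Tⱼ) = Cov(Xᵢ,Xⱼ); the off-diagonal part of the true-score variance is the same as above.
True-score variance = [2²·22.6²·0.89 + 8.5²·0.67 + 8.6²·0.74] + 252.877 = 1921.44 + 252.877 = 2174.32.
Reliability = 2174.32 / 2442.13 = 0.890.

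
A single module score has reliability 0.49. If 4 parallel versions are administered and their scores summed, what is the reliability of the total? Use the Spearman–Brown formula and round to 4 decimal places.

ρ_k = kρ / (1 + (k−1)ρ) = 4·0.49 / (1 + 3·0.49) = 1.960 / 2.470 = 0.7935.

0.7935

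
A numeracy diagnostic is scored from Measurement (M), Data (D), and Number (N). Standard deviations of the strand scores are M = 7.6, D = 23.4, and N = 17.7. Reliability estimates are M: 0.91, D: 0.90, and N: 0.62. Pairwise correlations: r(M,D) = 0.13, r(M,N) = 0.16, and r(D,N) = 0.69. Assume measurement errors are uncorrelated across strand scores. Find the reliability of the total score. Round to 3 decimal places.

0.887

Var(M+D+N) = 7.6² + 23.4² + 17.7² + 2·[7.6·23.4·0.13 + 7.6·17.7·0.16 + 23.4·17.7·0.69] = 918.61 + 660.853 = 1579.46.
Under uncorrelated errors the observed covariances equal the true-score covariances, so only the own-variance terms attenuate.
True-score variance = [7.6²·0.91 + 23.4²·0.90 + 17.7²·0.62] + 660.853 = 739.605 + 660.853 = 1400.46.
Reliability = 1400.46 / 1579.46 = 0.887.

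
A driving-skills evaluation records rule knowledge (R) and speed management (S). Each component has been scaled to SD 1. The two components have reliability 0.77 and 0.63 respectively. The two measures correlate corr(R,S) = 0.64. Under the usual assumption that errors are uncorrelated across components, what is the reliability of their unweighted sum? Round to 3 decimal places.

0.817

Var(R+S) = 2 + 2·[0.64] = 2 + 1.28 = 3.28.
Under uncorrelated errors the observed covariances equal the true-score covariances, so only the own-variance terms attenuate.
True-score variance = [0.77 + 0.63] + 1.28 = 1.4 + 1.28 = 2.68.
Reliability = 2.68 / 3.28 = 0.817.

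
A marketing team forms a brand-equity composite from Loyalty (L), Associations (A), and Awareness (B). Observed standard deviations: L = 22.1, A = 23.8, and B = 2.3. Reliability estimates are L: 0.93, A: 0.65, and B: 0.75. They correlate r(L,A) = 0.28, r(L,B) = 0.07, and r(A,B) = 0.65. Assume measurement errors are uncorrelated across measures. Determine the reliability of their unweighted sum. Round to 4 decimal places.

Var(L+A+B) = 22.1² + 23.8² + 2.3² + 2·[22.1·23.8·0.28 + 22.1·2.3·0.07 + 23.8·2.3·0.65] = 1060.14 + 372.827 = 1432.97.
With uncorrelated errors the cross-covariances are all true-score covariance, so they carry over unchanged; only the diagonal terms shrink to ρᵢσᵢ².
True-score variance = [22.1²·0.93 + 23.8²·0.65 + 2.3²·0.75] + 372.827 = 826.375 + 372.827 = 1199.2.
Reliability = 1199.2 / 1432.97 = 0.8369.

0.8369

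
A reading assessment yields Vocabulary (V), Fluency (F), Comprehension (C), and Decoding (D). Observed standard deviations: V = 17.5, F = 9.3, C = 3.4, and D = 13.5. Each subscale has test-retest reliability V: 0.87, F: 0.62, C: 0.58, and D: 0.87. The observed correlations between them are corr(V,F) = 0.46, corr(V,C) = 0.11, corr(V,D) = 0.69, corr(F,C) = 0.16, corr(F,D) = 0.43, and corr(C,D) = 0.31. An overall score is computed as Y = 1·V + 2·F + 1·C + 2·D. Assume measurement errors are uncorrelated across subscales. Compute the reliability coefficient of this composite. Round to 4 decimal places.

0.9055

Var(Y) = 17.5² + 2²·9.3² + 3.4² + 2²·13.5² + 2·[2·17.5·9.3·0.46 + 17.5·3.4·0.11 + 2·17.5·13.5·0.69 + 2·9.3·3.4·0.16 + 4·9.3·13.5·0.43 + 2·3.4·13.5·0.31] = 1392.77 + 1473.64 = 2866.41.
With uncorrelated errors the cross-covariances are all true-score covariance, so they carry over unchanged; only the diagonal terms shrink to ρᵢσᵢ².
True-score variance = [17.5²·0.87 + 2²·9.3²·0.62 + 3.4²·0.58 + 2²·13.5²·0.87] + 1473.64 = 1121.87 + 1473.64 = 2595.51.
Reliability = 2595.51 / 2866.41 = 0.9055.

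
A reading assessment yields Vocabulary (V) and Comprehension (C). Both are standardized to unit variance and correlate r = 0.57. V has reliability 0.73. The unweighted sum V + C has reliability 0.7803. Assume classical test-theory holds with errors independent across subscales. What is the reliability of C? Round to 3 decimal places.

0.580

Var(V+C) = 2 + 2·0.57 = 3.140.
True-score variance = ρ_V + ρ_C + 2·0.57, so 0.7803 = (0.73 + ρ_C + 1.14) / 3.140.
ρ_C = 0.7803·3.140 − 0.73 − 1.14 = 0.580.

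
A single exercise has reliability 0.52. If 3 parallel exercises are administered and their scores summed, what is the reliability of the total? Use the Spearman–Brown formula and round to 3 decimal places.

ρ_k = kρ / (1 + (k−1)ρ) = 3·0.52 / (1 + 2·0.52) = 1.560 / 2.040 = 0.765.

0.765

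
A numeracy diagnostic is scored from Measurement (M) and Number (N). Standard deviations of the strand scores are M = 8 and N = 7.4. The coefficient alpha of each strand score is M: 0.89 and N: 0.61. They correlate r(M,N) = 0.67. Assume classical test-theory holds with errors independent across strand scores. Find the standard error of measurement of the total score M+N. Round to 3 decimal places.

Var(total) = 118.76 + 79.328 = 198.088.
True-score variance = 90.3636 + 79.328 = 169.692, so reliability = 0.8566.
Error variance = 198.088 − 169.692 = 28.3964; SEM = √28.3964 = 5.329.

5.329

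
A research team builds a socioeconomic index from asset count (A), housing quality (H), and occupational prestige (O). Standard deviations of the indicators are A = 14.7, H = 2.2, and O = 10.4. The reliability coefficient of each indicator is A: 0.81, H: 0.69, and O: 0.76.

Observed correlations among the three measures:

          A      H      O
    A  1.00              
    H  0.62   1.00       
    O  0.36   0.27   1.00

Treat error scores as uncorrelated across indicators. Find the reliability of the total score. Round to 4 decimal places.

Var(A+H+O) = 14.7² + 2.2² + 10.4² + 2·[14.7·2.2·0.62 + 14.7·10.4·0.36 + 2.2·10.4·0.27] = 329.09 + 162.53 = 491.62.
Because errors are independent across components, Cov(Tᵢ,Tⱼ) = Cov(Xᵢ,Xⱼ); the off-diagonal part of the true-score variance is the same as above.
True-score variance = [14.7²·0.81 + 2.2²·0.69 + 10.4²·0.76] + 162.53 = 260.574 + 162.53 = 423.105.
Reliability = 423.105 / 491.62 = 0.8606.

0.8606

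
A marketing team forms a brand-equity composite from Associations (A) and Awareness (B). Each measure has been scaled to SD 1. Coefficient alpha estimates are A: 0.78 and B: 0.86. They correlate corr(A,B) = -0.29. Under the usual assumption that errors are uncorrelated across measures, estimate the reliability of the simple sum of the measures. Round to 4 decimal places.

Var(A+B) = 2 + 2·[(-0.29)] = 2 − 0.58 = 1.42.
Because errors are independent across components, Cov(Tᵢ,Tⱼ) = Cov(Xᵢ,Xⱼ); the off-diagonal part of the true-score variance is the same as above.
True-score variance = [0.78 + 0.86] − 0.58 = 1.64 − 0.58 = 1.06.
Reliability = 1.06 / 1.42 = 0.7465.

0.7465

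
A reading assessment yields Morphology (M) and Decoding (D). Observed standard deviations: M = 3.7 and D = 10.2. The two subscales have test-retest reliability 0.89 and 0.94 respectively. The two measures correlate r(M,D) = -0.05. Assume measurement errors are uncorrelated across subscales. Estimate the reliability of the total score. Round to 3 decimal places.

Var(M+D) = 3.7² + 10.2² + 2·[3.7·10.2·(-0.05)] = 117.73 − 3.774 = 113.956.
Under uncorrelated errors the observed covariances equal the true-score covariances, so only the own-variance terms attenuate.
True-score variance = [3.7²·0.89 + 10.2²·0.94] − 3.774 = 109.982 − 3.774 = 106.208.
Reliability = 106.208 / 113.956 = 0.932.

0.932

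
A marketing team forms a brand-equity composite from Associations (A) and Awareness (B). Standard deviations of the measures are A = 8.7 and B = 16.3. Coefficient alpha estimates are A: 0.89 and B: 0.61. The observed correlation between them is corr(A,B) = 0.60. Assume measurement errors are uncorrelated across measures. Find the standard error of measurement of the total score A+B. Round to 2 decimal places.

10.58

Var(total) = 341.38 + 170.172 = 511.552.
True-score variance = 229.435 + 170.172 = 399.607, so reliability = 0.7812.
Error variance = 511.552 − 399.607 = 111.945; SEM = √111.945 = 10.58.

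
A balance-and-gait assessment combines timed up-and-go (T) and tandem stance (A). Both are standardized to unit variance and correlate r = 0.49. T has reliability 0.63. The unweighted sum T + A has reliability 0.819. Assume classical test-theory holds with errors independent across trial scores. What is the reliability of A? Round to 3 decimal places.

0.831

Var(T+A) = 2 + 2·0.49 = 2.980.
True-score variance = ρ_T + ρ_A + 2·0.49, so 0.819 = (0.63 + ρ_A + 0.98) / 2.980.
ρ_A = 0.819·2.980 − 0.63 − 0.98 = 0.831.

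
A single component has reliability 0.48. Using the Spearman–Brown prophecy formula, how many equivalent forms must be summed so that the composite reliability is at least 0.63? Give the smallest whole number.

2

k ≥ ρ*(1−ρ₁)/(ρ₁(1−ρ*)) = 0.63·0.52 / (0.48·0.37) = 1.845.
Smallest integer k = 2.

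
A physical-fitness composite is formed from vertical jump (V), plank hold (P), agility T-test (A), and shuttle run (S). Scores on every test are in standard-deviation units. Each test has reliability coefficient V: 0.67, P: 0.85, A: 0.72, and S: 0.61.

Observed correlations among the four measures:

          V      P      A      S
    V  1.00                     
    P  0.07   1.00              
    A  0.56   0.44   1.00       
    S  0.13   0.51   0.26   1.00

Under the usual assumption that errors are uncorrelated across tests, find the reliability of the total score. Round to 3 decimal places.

0.855

Var(V+P+A+S) = 4 + 2·[0.07 + 0.56 + 0.13 + 0.44 + 0.51 + 0.26] = 4 + 3.94 = 7.94.
Because errors are independent across components, Cov(Tᵢ,Tⱼ) = Cov(Xᵢ,Xⱼ); the off-diagonal part of the true-score variance is the same as above.
True-score variance = [0.67 + 0.85 + 0.72 + 0.61] + 3.94 = 2.85 + 3.94 = 6.79.
Reliability = 6.79 / 7.94 = 0.855.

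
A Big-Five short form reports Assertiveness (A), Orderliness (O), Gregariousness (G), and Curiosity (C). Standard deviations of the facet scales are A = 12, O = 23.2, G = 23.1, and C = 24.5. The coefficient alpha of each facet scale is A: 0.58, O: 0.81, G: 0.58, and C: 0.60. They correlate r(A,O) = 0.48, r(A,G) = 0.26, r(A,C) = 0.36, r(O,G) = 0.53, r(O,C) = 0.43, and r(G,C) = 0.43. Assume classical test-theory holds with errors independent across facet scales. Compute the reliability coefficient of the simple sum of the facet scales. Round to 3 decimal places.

0.843

Var(A+O+G+C) = 12² + 23.2² + 23.1² + 24.5² + 2·[12·23.2·0.48 + 12·23.1·0.26 + 12·24.5·0.36 + 23.2·23.1·0.53 + 23.2·24.5·0.43 + 23.1·24.5·0.43] = 1816.1 + 2166.7 = 3982.8.
With uncorrelated errors the cross-covariances are all true-score covariance, so they carry over unchanged; only the diagonal terms shrink to ρᵢσᵢ².
True-score variance = [12²·0.58 + 23.2²·0.81 + 23.1²·0.58 + 24.5²·0.60] + 2166.7 = 1189.14 + 2166.7 = 3355.84.
Reliability = 3355.84 / 3982.8 = 0.843.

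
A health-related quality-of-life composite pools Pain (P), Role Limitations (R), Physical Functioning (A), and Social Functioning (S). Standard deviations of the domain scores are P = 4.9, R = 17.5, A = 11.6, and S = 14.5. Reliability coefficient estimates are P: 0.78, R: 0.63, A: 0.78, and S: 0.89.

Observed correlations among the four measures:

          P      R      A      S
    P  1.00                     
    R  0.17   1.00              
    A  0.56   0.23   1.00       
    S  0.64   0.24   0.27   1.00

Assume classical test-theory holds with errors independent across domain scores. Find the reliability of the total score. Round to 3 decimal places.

0.853

Var(P+R+A+S) = 4.9² + 17.5² + 11.6² + 14.5² + 2·[4.9·17.5·0.17 + 4.9·11.6·0.56 + 4.9·14.5·0.64 + 17.5·11.6·0.23 + 17.5·14.5·0.24 + 11.6·14.5·0.27] = 675.07 + 489.768 = 1164.84.
Under uncorrelated errors the observed covariances equal the true-score covariances, so only the own-variance terms attenuate.
True-score variance = [4.9²·0.78 + 17.5²·0.63 + 11.6²·0.78 + 14.5²·0.89] + 489.768 = 503.745 + 489.768 = 993.512.
Reliability = 993.512 / 1164.84 = 0.853.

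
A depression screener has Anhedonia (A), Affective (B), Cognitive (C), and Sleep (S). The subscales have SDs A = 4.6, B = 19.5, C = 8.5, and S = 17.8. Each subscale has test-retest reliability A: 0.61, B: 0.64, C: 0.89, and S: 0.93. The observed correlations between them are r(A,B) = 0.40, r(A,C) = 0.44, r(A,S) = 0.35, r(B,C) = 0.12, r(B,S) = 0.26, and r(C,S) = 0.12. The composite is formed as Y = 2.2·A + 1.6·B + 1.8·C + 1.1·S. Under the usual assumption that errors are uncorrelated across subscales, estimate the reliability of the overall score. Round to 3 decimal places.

0.837

Var(Y) = 2.2²·4.6² + 1.6²·19.5² + 1.8²·8.5² + 1.1²·17.8² + 2·[3.52·4.6·19.5·0.40 + 3.96·4.6·8.5·0.44 + 2.42·4.6·17.8·0.35 + 2.88·19.5·8.5·0.12 + 1.76·19.5·17.8·0.26 + 1.98·8.5·17.8·0.12] = 1693.32 + 1031.69 = 2725.01.
Because errors are independent across components, Cov(Tᵢ,Tⱼ) = Cov(Xᵢ,Xⱼ); the off-diagonal part of the true-score variance is the same as above.
True-score variance = [2.2²·4.6²·0.61 + 1.6²·19.5²·0.64 + 1.8²·8.5²·0.89 + 1.1²·17.8²·0.93] + 1031.69 = 1250.35 + 1031.69 = 2282.04.
Reliability = 2282.04 / 2725.01 = 0.837.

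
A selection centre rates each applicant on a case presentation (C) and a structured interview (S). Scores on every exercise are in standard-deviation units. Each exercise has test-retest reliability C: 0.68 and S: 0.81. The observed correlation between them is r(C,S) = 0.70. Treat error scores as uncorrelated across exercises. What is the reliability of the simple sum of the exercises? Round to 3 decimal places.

Var(C+S) = 2 + 2·[0.70] = 2 + 1.4 = 3.4.
With uncorrelated errors the cross-covariances are all true-score covariance, so they carry over unchanged; only the diagonal terms shrink to ρᵢσᵢ².
True-score variance = [0.68 + 0.81] + 1.4 = 1.49 + 1.4 = 2.89.
Reliability = 2.89 / 3.4 = 0.850.

0.850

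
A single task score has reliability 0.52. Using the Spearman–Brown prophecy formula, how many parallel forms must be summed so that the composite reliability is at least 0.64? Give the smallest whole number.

k ≥ ρ*(1−ρ₁)/(ρ₁(1−ρ*)) = 0.64·0.48 / (0.52·0.36) = 1.641.
Smallest integer k = 2.

2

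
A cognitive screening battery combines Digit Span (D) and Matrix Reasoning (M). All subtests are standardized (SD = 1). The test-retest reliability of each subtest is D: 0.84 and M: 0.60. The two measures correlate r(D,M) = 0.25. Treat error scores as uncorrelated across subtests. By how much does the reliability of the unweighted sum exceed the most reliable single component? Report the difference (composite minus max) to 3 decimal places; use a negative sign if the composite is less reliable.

-0.064

Var(sum) = 2 + 0.5 = 2.5; true-score variance = 1.44 + 0.5 = 1.94; composite reliability = 0.7760.
Max component reliability = 0.8400.
Difference = 0.7760 − 0.8400 = -0.064.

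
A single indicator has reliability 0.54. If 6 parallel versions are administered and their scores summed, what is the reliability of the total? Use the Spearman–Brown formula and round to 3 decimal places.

0.876

ρ_k = kρ / (1 + (k−1)ρ) = 6·0.54 / (1 + 5·0.54) = 3.240 / 3.700 = 0.876.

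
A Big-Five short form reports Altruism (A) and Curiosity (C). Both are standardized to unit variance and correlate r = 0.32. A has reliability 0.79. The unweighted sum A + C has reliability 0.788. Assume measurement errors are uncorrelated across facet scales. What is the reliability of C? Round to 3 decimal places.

Var(A+C) = 2 + 2·0.32 = 2.640.
True-score variance = ρ_A + ρ_C + 2·0.32, so 0.788 = (0.79 + ρ_C + 0.64) / 2.640.
ρ_C = 0.788·2.640 − 0.79 − 0.64 = 0.650.

0.650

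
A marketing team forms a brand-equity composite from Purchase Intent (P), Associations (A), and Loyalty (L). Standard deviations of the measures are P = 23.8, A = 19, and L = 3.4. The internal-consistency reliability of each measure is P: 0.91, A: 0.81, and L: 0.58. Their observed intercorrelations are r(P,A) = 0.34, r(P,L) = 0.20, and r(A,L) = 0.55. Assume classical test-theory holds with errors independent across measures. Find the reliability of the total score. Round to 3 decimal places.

Var(P+A+L) = 23.8² + 19² + 3.4² + 2·[23.8·19·0.34 + 23.8·3.4·0.20 + 19·3.4·0.55] = 939 + 410.924 = 1349.92.
Because errors are independent across components, Cov(Tᵢ,Tⱼ) = Cov(Xᵢ,Xⱼ); the off-diagonal part of the true-score variance is the same as above.
True-score variance = [23.8²·0.91 + 19²·0.81 + 3.4²·0.58] + 410.924 = 814.575 + 410.924 = 1225.5.
Reliability = 1225.5 / 1349.92 = 0.908.

0.908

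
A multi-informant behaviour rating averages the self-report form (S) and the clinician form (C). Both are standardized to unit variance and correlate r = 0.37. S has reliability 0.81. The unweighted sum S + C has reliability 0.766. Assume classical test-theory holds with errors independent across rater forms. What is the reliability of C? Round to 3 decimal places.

0.549

Var(S+C) = 2 + 2·0.37 = 2.740.
True-score variance = ρ_S + ρ_C + 2·0.37, so 0.766 = (0.81 + ρ_C + 0.74) / 2.740.
ρ_C = 0.766·2.740 − 0.81 − 0.74 = 0.549.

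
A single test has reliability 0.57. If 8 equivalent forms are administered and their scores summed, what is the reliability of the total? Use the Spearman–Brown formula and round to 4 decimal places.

0.9138

ρ_k = kρ / (1 + (k−1)ρ) = 8·0.57 / (1 + 7·0.57) = 4.560 / 4.990 = 0.9138.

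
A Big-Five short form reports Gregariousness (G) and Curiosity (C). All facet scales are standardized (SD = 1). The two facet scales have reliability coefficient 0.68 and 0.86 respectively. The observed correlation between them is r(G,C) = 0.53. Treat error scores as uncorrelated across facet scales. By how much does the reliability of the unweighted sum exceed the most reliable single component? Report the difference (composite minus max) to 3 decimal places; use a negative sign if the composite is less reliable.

Var(sum) = 2 + 1.06 = 3.06; true-score variance = 1.54 + 1.06 = 2.6; composite reliability = 0.8497.
Max component reliability = 0.8600.
Difference = 0.8497 − 0.8600 = -0.010.

-0.010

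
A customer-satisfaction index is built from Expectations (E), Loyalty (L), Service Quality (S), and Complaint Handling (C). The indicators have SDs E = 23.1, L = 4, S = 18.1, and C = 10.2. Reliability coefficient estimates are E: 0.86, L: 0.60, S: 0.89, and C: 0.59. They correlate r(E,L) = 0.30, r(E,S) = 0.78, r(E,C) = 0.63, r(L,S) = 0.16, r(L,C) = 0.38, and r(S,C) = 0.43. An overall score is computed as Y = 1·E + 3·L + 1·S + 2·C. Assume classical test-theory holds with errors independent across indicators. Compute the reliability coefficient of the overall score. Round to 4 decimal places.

Var(Y) = 23.1² + 3²·4² + 18.1² + 2²·10.2² + 2·[3·23.1·4·0.30 + 23.1·18.1·0.78 + 2·23.1·10.2·0.63 + 3·4·18.1·0.16 + 6·4·10.2·0.38 + 2·18.1·10.2·0.43] = 1421.38 + 1985.43 = 3406.81.
Because errors are independent across components, Cov(Tᵢ,Tⱼ) = Cov(Xᵢ,Xⱼ); the off-diagonal part of the true-score variance is the same as above.
True-score variance = [23.1²·0.86 + 3²·4²·0.60 + 18.1²·0.89 + 2²·10.2²·0.59] + 1985.43 = 1082.41 + 1985.43 = 3067.84.
Reliability = 3067.84 / 3406.81 = 0.9005.

0.9005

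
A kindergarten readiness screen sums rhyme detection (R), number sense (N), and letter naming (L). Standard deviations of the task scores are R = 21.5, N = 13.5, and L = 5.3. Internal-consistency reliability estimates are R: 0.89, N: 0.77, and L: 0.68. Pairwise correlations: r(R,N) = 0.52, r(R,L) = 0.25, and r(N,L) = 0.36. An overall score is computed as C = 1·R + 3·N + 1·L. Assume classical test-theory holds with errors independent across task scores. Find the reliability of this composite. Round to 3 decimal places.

0.865

Var(C) = 21.5² + 3²·13.5² + 5.3² + 2·[3·21.5·13.5·0.52 + 21.5·5.3·0.25 + 3·13.5·5.3·0.36] = 2130.59 + 1117.1 = 3247.69.
Under uncorrelated errors the observed covariances equal the true-score covariances, so only the own-variance terms attenuate.
True-score variance = [21.5²·0.89 + 3²·13.5²·0.77 + 5.3²·0.68] + 1117.1 = 1693.5 + 1117.1 = 2810.6.
Reliability = 2810.6 / 3247.69 = 0.865.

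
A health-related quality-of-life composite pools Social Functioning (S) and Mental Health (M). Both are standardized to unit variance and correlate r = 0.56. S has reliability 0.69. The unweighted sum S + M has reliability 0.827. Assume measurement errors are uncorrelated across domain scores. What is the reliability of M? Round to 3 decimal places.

Var(S+M) = 2 + 2·0.56 = 3.120.
True-score variance = ρ_S + ρ_M + 2·0.56, so 0.827 = (0.69 + ρ_M + 1.12) / 3.120.
ρ_M = 0.827·3.120 − 0.69 − 1.12 = 0.770.

0.770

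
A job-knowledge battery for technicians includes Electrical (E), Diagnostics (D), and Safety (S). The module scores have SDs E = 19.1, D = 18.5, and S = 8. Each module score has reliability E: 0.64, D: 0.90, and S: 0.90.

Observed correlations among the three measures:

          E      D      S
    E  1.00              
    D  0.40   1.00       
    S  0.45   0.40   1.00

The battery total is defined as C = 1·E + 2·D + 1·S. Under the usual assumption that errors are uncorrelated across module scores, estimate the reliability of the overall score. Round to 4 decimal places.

0.8997

Var(C) = 19.1² + 2²·18.5² + 8² + 2·[2·19.1·18.5·0.40 + 19.1·8·0.45 + 2·18.5·8·0.40] = 1797.81 + 939.68 = 2737.49.
With uncorrelated errors the cross-covariances are all true-score covariance, so they carry over unchanged; only the diagonal terms shrink to ρᵢσᵢ².
True-score variance = [19.1²·0.64 + 2²·18.5²·0.90 + 8²·0.90] + 939.68 = 1523.18 + 939.68 = 2462.86.
Reliability = 2462.86 / 2737.49 = 0.8997.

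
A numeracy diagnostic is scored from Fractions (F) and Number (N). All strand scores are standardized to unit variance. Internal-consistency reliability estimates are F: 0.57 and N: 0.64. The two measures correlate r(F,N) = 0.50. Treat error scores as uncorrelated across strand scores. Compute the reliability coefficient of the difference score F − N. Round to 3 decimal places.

0.210

Var(F−N) = 1 + 1 − 2·0.50 = 2 − 1 = 1.
With uncorrelated errors the cross-covariances are all true-score covariance, so they carry over unchanged; only the diagonal terms shrink to ρᵢσᵢ².
True-score variance = [0.57 + 0.64] − 1 = 1.21 − 1 = 0.21.
Reliability = 0.21 / 1 = 0.210.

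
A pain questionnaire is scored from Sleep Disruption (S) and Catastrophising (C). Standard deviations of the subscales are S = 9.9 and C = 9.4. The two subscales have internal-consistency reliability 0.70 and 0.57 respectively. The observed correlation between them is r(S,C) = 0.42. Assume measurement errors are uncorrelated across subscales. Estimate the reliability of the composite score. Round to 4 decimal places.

Var(S+C) = 9.9² + 9.4² + 2·[9.9·9.4·0.42] = 186.37 + 78.1704 = 264.54.
Under uncorrelated errors the observed covariances equal the true-score covariances, so only the own-variance terms attenuate.
True-score variance = [9.9²·0.70 + 9.4²·0.57] + 78.1704 = 118.972 + 78.1704 = 197.143.
Reliability = 197.143 / 264.54 = 0.7452.

0.7452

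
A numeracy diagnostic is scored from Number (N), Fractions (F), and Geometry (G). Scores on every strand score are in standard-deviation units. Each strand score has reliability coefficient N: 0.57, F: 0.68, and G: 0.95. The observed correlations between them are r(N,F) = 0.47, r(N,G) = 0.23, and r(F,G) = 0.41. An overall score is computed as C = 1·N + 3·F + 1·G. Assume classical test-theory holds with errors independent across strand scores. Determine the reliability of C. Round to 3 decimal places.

Var(C) = 1 + 3² + 1 + 2·[3·0.47 + 0.23 + 3·0.41] = 11 + 5.74 = 16.74.
Under uncorrelated errors the observed covariances equal the true-score covariances, so only the own-variance terms attenuate.
True-score variance = [0.57 + 3²·0.68 + 0.95] + 5.74 = 7.64 + 5.74 = 13.38.
Reliability = 13.38 / 16.74 = 0.799.

0.799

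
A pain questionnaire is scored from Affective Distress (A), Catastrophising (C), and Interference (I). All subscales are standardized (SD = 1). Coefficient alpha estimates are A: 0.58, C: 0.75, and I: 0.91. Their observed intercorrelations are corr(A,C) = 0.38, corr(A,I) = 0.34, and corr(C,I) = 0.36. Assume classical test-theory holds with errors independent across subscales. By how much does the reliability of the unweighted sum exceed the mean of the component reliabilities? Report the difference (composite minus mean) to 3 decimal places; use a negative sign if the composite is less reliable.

0.106

Var(sum) = 3 + 2.16 = 5.16; true-score variance = 2.24 + 2.16 = 4.4; composite reliability = 0.8527.
Mean component reliability = 0.7467.
Difference = 0.8527 − 0.7467 = 0.106.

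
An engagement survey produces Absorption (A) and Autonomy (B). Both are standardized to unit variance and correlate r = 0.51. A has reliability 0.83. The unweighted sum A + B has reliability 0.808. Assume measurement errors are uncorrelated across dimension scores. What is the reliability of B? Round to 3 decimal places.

0.590

Var(A+B) = 2 + 2·0.51 = 3.020.
True-score variance = ρ_A + ρ_B + 2·0.51, so 0.808 = (0.83 + ρ_B + 1.02) / 3.020.
ρ_B = 0.808·3.020 − 0.83 − 1.02 = 0.590.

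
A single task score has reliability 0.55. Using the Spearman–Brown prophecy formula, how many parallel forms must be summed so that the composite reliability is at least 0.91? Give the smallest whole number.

9

k ≥ ρ*(1−ρ₁)/(ρ₁(1−ρ*)) = 0.91·0.45 / (0.55·0.09) = 8.273.
Smallest integer k = 9.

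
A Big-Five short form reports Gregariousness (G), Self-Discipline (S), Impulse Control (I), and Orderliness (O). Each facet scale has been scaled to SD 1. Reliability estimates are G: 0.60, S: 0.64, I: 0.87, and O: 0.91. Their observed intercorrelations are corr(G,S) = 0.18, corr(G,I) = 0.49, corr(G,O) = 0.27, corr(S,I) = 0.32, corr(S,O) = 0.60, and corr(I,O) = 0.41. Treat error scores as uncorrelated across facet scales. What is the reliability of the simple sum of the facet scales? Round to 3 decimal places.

Var(G+S+I+O) = 4 + 2·[0.18 + 0.49 + 0.27 + 0.32 + 0.60 + 0.41] = 4 + 4.54 = 8.54.
With uncorrelated errors the cross-covariances are all true-score covariance, so they carry over unchanged; only the diagonal terms shrink to ρᵢσᵢ².
True-score variance = [0.60 + 0.64 + 0.87 + 0.91] + 4.54 = 3.02 + 4.54 = 7.56.
Reliability = 7.56 / 8.54 = 0.885.

0.885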